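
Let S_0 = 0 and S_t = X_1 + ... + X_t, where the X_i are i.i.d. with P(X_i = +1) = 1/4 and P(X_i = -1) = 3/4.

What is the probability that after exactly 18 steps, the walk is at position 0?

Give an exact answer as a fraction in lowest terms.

Answer: 239246865/17179869184

Derivation:
To be at 0 after 18 steps: need exactly 9 steps of +1 and 9 of -1.
Number of such sequences: C(18,9) = 48620
Each has probability (1/4)^9 · (3/4)^9 = 19683/68719476736
P = 48620 · 19683/68719476736 = 239246865/17179869184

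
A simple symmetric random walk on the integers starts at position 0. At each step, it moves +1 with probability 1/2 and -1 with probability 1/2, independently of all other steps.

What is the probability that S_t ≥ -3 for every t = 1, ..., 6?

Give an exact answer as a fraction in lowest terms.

Answer: 7/8

Derivation:
Let f(t,s) = #length-t paths at position s with S_1..S_t all ≥ -3.
f(t,s) = f(t-1,s-1) + f(t-1,s+1) for s ≥ -3; f(t,s) = 0 for s < -3.
t=0: f(0,0)=1
t=1: f(1,-1)=1 f(1,1)=1
t=2: f(2,-2)=1 f(2,0)=2 f(2,2)=1
t=3: f(3,-3)=1 f(3,-1)=3 f(3,1)=3 f(3,3)=1
t=4: f(4,-2)=4 f(4,0)=6 f(4,2)=4 f(4,4)=1
t=5: f(5,-3)=4 f(5,-1)=10 f(5,1)=10 f(5,3)=5 f(5,5)=1
t=6: f(6,-2)=14 f(6,0)=20 f(6,2)=15 f(6,4)=6 f(6,6)=1
Σ_s f(6,s) = 56
P = 56/64 = 7/8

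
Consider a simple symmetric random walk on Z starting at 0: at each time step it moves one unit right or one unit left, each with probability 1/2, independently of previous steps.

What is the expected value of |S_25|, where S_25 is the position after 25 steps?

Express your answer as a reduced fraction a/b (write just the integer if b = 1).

Answer: 16900975/4194304

Derivation:
S_25 takes values m ≡ 1 (mod 2) with |m| ≤ 25; P(S_25=m) = C(25,(25+m)/2)/2^25.
Total paths: 2^25 = 33554432
Distribution: P(S=-25)=1/33554432, P(S=-23)=25/33554432, P(S=-21)=300/33554432, P(S=-19)=2300/33554432, P(S=-17)=12650/33554432, P(S=-15)=53130/33554432, P(S=-13)=177100/33554432, P(S=-11)=480700/33554432, P(S=-9)=1081575/33554432, P(S=-7)=2042975/33554432, P(S=-5)=3268760/33554432, P(S=-3)=4457400/33554432, P(S=-1)=5200300/33554432, P(S=1)=5200300/33554432, P(S=3)=4457400/33554432, P(S=5)=3268760/33554432, P(S=7)=2042975/33554432, P(S=9)=1081575/33554432, P(S=11)=480700/33554432, P(S=13)=177100/33554432, P(S=15)=53130/33554432, P(S=17)=12650/33554432, P(S=19)=2300/33554432, P(S=21)=300/33554432, P(S=23)=25/33554432, P(S=25)=1/33554432
E[|S_25|] = Σ_m |m|·P(S_25=m) = 135207800/33554432 = 16900975/4194304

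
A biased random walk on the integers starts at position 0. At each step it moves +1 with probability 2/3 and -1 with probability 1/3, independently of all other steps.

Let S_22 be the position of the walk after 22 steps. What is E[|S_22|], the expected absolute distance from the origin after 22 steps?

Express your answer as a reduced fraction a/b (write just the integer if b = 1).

S_22 takes values m ≡ 0 (mod 2) with |m| ≤ 22; P(S_22=m) = C(22,(22+m)/2) · (2/3)^((22+m)/2) · (1/3)^((22-m)/2).
Distribution: P(S=-22)=1/31381059609, P(S=-20)=44/31381059609, P(S=-18)=308/10460353203, P(S=-16)=12320/31381059609, P(S=-14)=117040/31381059609, P(S=-12)=93632/3486784401, P(S=-10)=1591744/10460353203, P(S=-8)=7276544/10460353203, P(S=-6)=9095680/3486784401, P(S=-4)=254679040/31381059609, P(S=-2)=662165504/31381059609, P(S=0)=481574912/10460353203, P(S=2)=2648662016/31381059609, P(S=4)=4074864640/31381059609, P(S=6)=582123520/3486784401, P(S=8)=1862795264/10460353203, P(S=10)=1629945856/10460353203, P(S=12)=383516672/3486784401, P(S=14)=1917583360/31381059609, P(S=16)=807403520/31381059609, P(S=18)=80740352/10460353203, P(S=20)=46137344/31381059609, P(S=22)=4194304/31381059609
E[|S_22|] = Σ_m |m|·P(S_22=m) = 236264907934/31381059609

Answer: 236264907934/31381059609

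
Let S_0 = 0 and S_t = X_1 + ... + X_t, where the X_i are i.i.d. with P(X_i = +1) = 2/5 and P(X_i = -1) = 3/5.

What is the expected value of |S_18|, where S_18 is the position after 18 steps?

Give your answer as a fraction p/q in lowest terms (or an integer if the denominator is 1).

S_18 takes values m ≡ 0 (mod 2) with |m| ≤ 18; P(S_18=m) = C(18,(18+m)/2) · (2/5)^((18+m)/2) · (3/5)^((18-m)/2).
Distribution: P(S=-18)=387420489/3814697265625, P(S=-16)=4649045868/3814697265625, P(S=-14)=26344593252/3814697265625, P(S=-12)=93669664896/3814697265625, P(S=-10)=46834832448/762939453125, P(S=-8)=437125102848/3814697265625, P(S=-6)=631402926336/3814697265625, P(S=-4)=721603344384/3814697265625, P(S=-2)=661469732352/3814697265625, P(S=0)=97995515904/762939453125, P(S=2)=293986547712/3814697265625, P(S=4)=142538932224/3814697265625, P(S=6)=55431806976/3814697265625, P(S=8)=17055940608/3814697265625, P(S=10)=812187648/762939453125, P(S=12)=721944576/3814697265625, P(S=14)=90243072/3814697265625, P(S=16)=7077888/3814697265625, P(S=18)=262144/3814697265625
E[|S_18|] = Σ_m |m|·P(S_18=m) = 3417710541714/762939453125

Answer: 3417710541714/762939453125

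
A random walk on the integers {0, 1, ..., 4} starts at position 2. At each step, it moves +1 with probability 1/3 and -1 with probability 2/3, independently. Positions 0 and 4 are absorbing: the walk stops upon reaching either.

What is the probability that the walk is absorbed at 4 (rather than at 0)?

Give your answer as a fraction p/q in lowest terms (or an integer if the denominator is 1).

Answer: 1/5

Derivation:
Biased walk: p = 1/3, q = 2/3, r = q/p = 2
Gambler's ruin: P(hit 4 before 0 | start at 2) = (1 - r^a)/(1 - r^N)
r^2 = 4; r^4 = 16
P = (1 - 4) / (1 - 16) = -3 / -15 = 1/5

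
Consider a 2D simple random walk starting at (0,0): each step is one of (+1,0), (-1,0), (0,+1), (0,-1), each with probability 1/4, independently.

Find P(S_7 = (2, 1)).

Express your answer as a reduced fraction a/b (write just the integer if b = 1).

Let h be the number of horizontal steps (so 7-h are vertical). To end at (2,1) need (h+2)/2 right-steps and ((7-h)+1)/2 up-steps.
Sum over h with 2 ≤ h ≤ 6, h ≡ 0 (mod 2), 7-h ≡ 1 (mod 2):
h=2: C(7,2)·C(2,2)·C(5,3) = 21·1·10 = 210
h=4: C(7,4)·C(4,3)·C(3,2) = 35·4·3 = 420
h=6: C(7,6)·C(6,4)·C(1,1) = 7·15·1 = 105
Total favorable: 735
Total paths: 4^7 = 16384
P = 735/16384 = 735/16384

Answer: 735/16384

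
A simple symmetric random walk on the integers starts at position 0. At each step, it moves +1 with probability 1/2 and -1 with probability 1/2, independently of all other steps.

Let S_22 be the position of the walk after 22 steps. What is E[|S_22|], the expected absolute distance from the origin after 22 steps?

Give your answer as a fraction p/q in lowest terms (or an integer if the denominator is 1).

Answer: 969969/262144

Derivation:
S_22 takes values m ≡ 0 (mod 2) with |m| ≤ 22; P(S_22=m) = C(22,(22+m)/2)/2^22.
Total paths: 2^22 = 4194304
Distribution: P(S=-22)=1/4194304, P(S=-20)=22/4194304, P(S=-18)=231/4194304, P(S=-16)=1540/4194304, P(S=-14)=7315/4194304, P(S=-12)=26334/4194304, P(S=-10)=74613/4194304, P(S=-8)=170544/4194304, P(S=-6)=319770/4194304, P(S=-4)=497420/4194304, P(S=-2)=646646/4194304, P(S=0)=705432/4194304, P(S=2)=646646/4194304, P(S=4)=497420/4194304, P(S=6)=319770/4194304, P(S=8)=170544/4194304, P(S=10)=74613/4194304, P(S=12)=26334/4194304, P(S=14)=7315/4194304, P(S=16)=1540/4194304, P(S=18)=231/4194304, P(S=20)=22/4194304, P(S=22)=1/4194304
E[|S_22|] = Σ_m |m|·P(S_22=m) = 15519504/4194304 = 969969/262144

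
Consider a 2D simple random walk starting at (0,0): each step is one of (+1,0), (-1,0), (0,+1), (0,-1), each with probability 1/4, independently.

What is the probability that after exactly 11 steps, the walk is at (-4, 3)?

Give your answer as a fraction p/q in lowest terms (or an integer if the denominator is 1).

Let h be the number of horizontal steps (so 11-h are vertical). To end at (-4,3) need (h-4)/2 right-steps and ((11-h)+3)/2 up-steps.
Sum over h with 4 ≤ h ≤ 8, h ≡ 0 (mod 2), 11-h ≡ 1 (mod 2):
h=4: C(11,4)·C(4,0)·C(7,5) = 330·1·21 = 6930
h=6: C(11,6)·C(6,1)·C(5,4) = 462·6·5 = 13860
h=8: C(11,8)·C(8,2)·C(3,3) = 165·28·1 = 4620
Total favorable: 25410
Total paths: 4^11 = 4194304
P = 25410/4194304 = 12705/2097152

Answer: 12705/2097152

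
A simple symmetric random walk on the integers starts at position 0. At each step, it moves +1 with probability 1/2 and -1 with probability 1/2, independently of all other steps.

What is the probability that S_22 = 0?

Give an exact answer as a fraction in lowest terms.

To return to 0 after 22 steps: need exactly 11 steps of +1 and 11 of -1.
Favorable paths: C(22,11) = 705432
Total paths: 2^22 = 4194304
P = 705432/4194304 = 88179/524288

Answer: 88179/524288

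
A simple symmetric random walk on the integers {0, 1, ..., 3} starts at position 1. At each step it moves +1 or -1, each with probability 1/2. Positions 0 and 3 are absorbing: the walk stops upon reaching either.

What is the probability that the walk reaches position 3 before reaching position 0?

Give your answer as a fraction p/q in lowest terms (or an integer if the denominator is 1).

Symmetric walk (p = 1/2): the harmonic-function argument gives P(hit 3 before 0 | start at 1) = a/N.
P = 1/3 = 1/3

Answer: 1/3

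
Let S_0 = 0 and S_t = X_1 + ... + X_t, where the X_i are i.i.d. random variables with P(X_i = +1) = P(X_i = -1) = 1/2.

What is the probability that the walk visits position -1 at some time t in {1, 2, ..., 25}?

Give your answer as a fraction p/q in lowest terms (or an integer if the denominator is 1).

Count via complement. Let g(t,s) = #length-t paths at position s with S_1..S_t all ≠ -1.
g(t,s) = g(t-1,s-1) + g(t-1,s+1) for s ≠ -1; g(t,-1) = 0.
t=0: g(0,0)=1
t=1: g(1,1)=1
t=2: g(2,0)=1 g(2,2)=1
t=3: g(3,1)=2 g(3,3)=1
t=4: g(4,0)=2 g(4,2)=3 g(4,4)=1
t=5: g(5,1)=5 g(5,3)=4 g(5,5)=1
t=6: g(6,0)=5 g(6,2)=9 g(6,4)=5 g(6,6)=1
t=7: g(7,1)=14 g(7,3)=14 g(7,5)=6 g(7,7)=1
t=8: g(8,0)=14 g(8,2)=28 g(8,4)=20 g(8,6)=7 g(8,8)=1
t=9: g(9,1)=42 g(9,3)=48 g(9,5)=27 g(9,7)=8 g(9,9)=1
t=10: g(10,0)=42 g(10,2)=90 g(10,4)=75 g(10,6)=35 g(10,8)=9 g(10,10)=1
t=11: g(11,1)=132 g(11,3)=165 g(11,5)=110 g(11,7)=44 g(11,9)=10 g(11,11)=1
t=12: g(12,0)=132 g(12,2)=297 g(12,4)=275 g(12,6)=154 g(12,8)=54 g(12,10)=11 g(12,12)=1
t=13: g(13,1)=429 g(13,3)=572 g(13,5)=429 g(13,7)=208 g(13,9)=65 g(13,11)=12 g(13,13)=1
t=14: g(14,0)=429 g(14,2)=1001 g(14,4)=1001 g(14,6)=637 g(14,8)=273 g(14,10)=77 g(14,12)=13 g(14,14)=1
t=15: g(15,1)=1430 g(15,3)=2002 g(15,5)=1638 g(15,7)=910 g(15,9)=350 g(15,11)=90 g(15,13)=14 g(15,15)=1
t=16: g(16,0)=1430 g(16,2)=3432 g(16,4)=3640 g(16,6)=2548 g(16,8)=1260 g(16,10)=440 g(16,12)=104 g(16,14)=15 g(16,16)=1
t=17: g(17,1)=4862 g(17,3)=7072 g(17,5)=6188 g(17,7)=3808 g(17,9)=1700 g(17,11)=544 g(17,13)=119 g(17,15)=16 g(17,17)=1
t=18: g(18,0)=4862 g(18,2)=11934 g(18,4)=13260 g(18,6)=9996 g(18,8)=5508 g(18,10)=2244 g(18,12)=663 g(18,14)=135 g(18,16)=17 g(18,18)=1
t=19: g(19,1)=16796 g(19,3)=25194 g(19,5)=23256 g(19,7)=15504 g(19,9)=7752 g(19,11)=2907 g(19,13)=798 g(19,15)=152 g(19,17)=18 g(19,19)=1
t=20: g(20,0)=16796 g(20,2)=41990 g(20,4)=48450 g(20,6)=38760 g(20,8)=23256 g(20,10)=10659 g(20,12)=3705 g(20,14)=950 g(20,16)=170 g(20,18)=19 g(20,20)=1
t=21: g(21,1)=58786 g(21,3)=90440 g(21,5)=87210 g(21,7)=62016 g(21,9)=33915 g(21,11)=14364 g(21,13)=4655 g(21,15)=1120 g(21,17)=189 g(21,19)=20 g(21,21)=1
t=22: g(22,0)=58786 g(22,2)=149226 g(22,4)=177650 g(22,6)=149226 g(22,8)=95931 g(22,10)=48279 g(22,12)=19019 g(22,14)=5775 g(22,16)=1309 g(22,18)=209 g(22,20)=21 g(22,22)=1
t=23: g(23,1)=208012 g(23,3)=326876 g(23,5)=326876 g(23,7)=245157 g(23,9)=144210 g(23,11)=67298 g(23,13)=24794 g(23,15)=7084 g(23,17)=1518 g(23,19)=230 g(23,21)=22 g(23,23)=1
t=24: g(24,0)=208012 g(24,2)=534888 g(24,4)=653752 g(24,6)=572033 g(24,8)=389367 g(24,10)=211508 g(24,12)=92092 g(24,14)=31878 g(24,16)=8602 g(24,18)=1748 g(24,20)=252 g(24,22)=23 g(24,24)=1
t=25: g(25,1)=742900 g(25,3)=1188640 g(25,5)=1225785 g(25,7)=961400 g(25,9)=600875 g(25,11)=303600 g(25,13)=123970 g(25,15)=40480 g(25,17)=10350 g(25,19)=2000 g(25,21)=275 g(25,23)=24 g(25,25)=1
Paths never hitting -1: Σ_s g(25,s) = 5200300
Paths hitting -1: 2^25 - 5200300 = 28354132
P = 28354132/33554432 = 7088533/8388608

Answer: 7088533/8388608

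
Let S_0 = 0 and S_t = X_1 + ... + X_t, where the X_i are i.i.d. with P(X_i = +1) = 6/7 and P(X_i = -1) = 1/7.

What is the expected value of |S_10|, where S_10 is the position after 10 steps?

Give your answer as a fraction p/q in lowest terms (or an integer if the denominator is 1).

S_10 takes values m ≡ 0 (mod 2) with |m| ≤ 10; P(S_10=m) = C(10,(10+m)/2) · (6/7)^((10+m)/2) · (1/7)^((10-m)/2).
Distribution: P(S=-10)=1/282475249, P(S=-8)=60/282475249, P(S=-6)=1620/282475249, P(S=-4)=25920/282475249, P(S=-2)=38880/40353607, P(S=0)=279936/40353607, P(S=2)=1399680/40353607, P(S=4)=33592320/282475249, P(S=6)=75582720/282475249, P(S=8)=100776960/282475249, P(S=10)=60466176/282475249
E[|S_10|] = Σ_m |m|·P(S_10=m) = 288428110/40353607

Answer: 288428110/40353607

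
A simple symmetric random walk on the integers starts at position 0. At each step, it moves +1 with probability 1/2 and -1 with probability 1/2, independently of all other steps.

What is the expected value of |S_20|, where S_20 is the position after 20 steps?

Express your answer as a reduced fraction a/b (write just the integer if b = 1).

Answer: 230945/65536

Derivation:
S_20 takes values m ≡ 0 (mod 2) with |m| ≤ 20; P(S_20=m) = C(20,(20+m)/2)/2^20.
Total paths: 2^20 = 1048576
Distribution: P(S=-20)=1/1048576, P(S=-18)=20/1048576, P(S=-16)=190/1048576, P(S=-14)=1140/1048576, P(S=-12)=4845/1048576, P(S=-10)=15504/1048576, P(S=-8)=38760/1048576, P(S=-6)=77520/1048576, P(S=-4)=125970/1048576, P(S=-2)=167960/1048576, P(S=0)=184756/1048576, P(S=2)=167960/1048576, P(S=4)=125970/1048576, P(S=6)=77520/1048576, P(S=8)=38760/1048576, P(S=10)=15504/1048576, P(S=12)=4845/1048576, P(S=14)=1140/1048576, P(S=16)=190/1048576, P(S=18)=20/1048576, P(S=20)=1/1048576
E[|S_20|] = Σ_m |m|·P(S_20=m) = 3695120/1048576 = 230945/65536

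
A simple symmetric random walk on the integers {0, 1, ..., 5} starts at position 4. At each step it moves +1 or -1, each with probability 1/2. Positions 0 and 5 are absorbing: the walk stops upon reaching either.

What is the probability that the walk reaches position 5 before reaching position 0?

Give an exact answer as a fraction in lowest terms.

Symmetric walk (p = 1/2): the harmonic-function argument gives P(hit 5 before 0 | start at 4) = a/N.
P = 4/5 = 4/5

Answer: 4/5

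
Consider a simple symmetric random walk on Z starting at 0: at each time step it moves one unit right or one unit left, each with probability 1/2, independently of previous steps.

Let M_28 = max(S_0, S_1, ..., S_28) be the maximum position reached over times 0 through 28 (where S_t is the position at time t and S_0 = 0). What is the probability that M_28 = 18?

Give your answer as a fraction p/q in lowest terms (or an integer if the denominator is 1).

Let M_28 = max(S_0,...,S_28). Use the reflection principle: for j ≥ 1, #{paths with M_28 ≥ j} = #{S_28 ≥ j} + #{S_28 ≥ j+1}.
By reflection, #{M_28 ≥ 18} = #{S_28 ≥ 18} + #{S_28 ≥ 19} = 122438 + 24158 = 146596.
#{M_28 ≥ 19} = #{S_28 ≥ 19} + #{S_28 ≥ 20} = 24158 + 24158 = 48316.
#{M_28 = 18} = 146596 - 48316 = 98280.
P(M_28 = 18) = 98280/268435456 = 12285/33554432

Answer: 12285/33554432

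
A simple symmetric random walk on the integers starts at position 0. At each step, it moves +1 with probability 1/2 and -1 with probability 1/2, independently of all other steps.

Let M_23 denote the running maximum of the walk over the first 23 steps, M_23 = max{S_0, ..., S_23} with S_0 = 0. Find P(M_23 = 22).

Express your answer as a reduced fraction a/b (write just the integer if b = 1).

Let M_23 = max(S_0,...,S_23). Use the reflection principle: for j ≥ 1, #{paths with M_23 ≥ j} = #{S_23 ≥ j} + #{S_23 ≥ j+1}.
By reflection, #{M_23 ≥ 22} = #{S_23 ≥ 22} + #{S_23 ≥ 23} = 1 + 1 = 2.
#{M_23 ≥ 23} = #{S_23 ≥ 23} + #{S_23 ≥ 24} = 1 + 0 = 1.
#{M_23 = 22} = 2 - 1 = 1.
P(M_23 = 22) = 1/8388608 = 1/8388608

Answer: 1/8388608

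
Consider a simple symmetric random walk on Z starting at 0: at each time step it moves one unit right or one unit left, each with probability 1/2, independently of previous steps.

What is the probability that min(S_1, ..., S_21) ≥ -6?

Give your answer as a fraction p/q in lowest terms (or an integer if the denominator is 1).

Answer: 227069/262144

Derivation:
Let f(t,s) = #length-t paths at position s with S_1..S_t all ≥ -6.
f(t,s) = f(t-1,s-1) + f(t-1,s+1) for s ≥ -6; f(t,s) = 0 for s < -6.
t=0: f(0,0)=1
t=1: f(1,-1)=1 f(1,1)=1
t=2: f(2,-2)=1 f(2,0)=2 f(2,2)=1
t=3: f(3,-3)=1 f(3,-1)=3 f(3,1)=3 f(3,3)=1
t=4: f(4,-4)=1 f(4,-2)=4 f(4,0)=6 f(4,2)=4 f(4,4)=1
t=5: f(5,-5)=1 f(5,-3)=5 f(5,-1)=10 f(5,1)=10 f(5,3)=5 f(5,5)=1
t=6: f(6,-6)=1 f(6,-4)=6 f(6,-2)=15 f(6,0)=20 f(6,2)=15 f(6,4)=6 f(6,6)=1
t=7: f(7,-5)=7 f(7,-3)=21 f(7,-1)=35 f(7,1)=35 f(7,3)=21 f(7,5)=7 f(7,7)=1
t=8: f(8,-6)=7 f(8,-4)=28 f(8,-2)=56 f(8,0)=70 f(8,2)=56 f(8,4)=28 f(8,6)=8 f(8,8)=1
t=9: f(9,-5)=35 f(9,-3)=84 f(9,-1)=126 f(9,1)=126 f(9,3)=84 f(9,5)=36 f(9,7)=9 f(9,9)=1
t=10: f(10,-6)=35 f(10,-4)=119 f(10,-2)=210 f(10,0)=252 f(10,2)=210 f(10,4)=120 f(10,6)=45 f(10,8)=10 f(10,10)=1
t=11: f(11,-5)=154 f(11,-3)=329 f(11,-1)=462 f(11,1)=462 f(11,3)=330 f(11,5)=165 f(11,7)=55 f(11,9)=11 f(11,11)=1
t=12: f(12,-6)=154 f(12,-4)=483 f(12,-2)=791 f(12,0)=924 f(12,2)=792 f(12,4)=495 f(12,6)=220 f(12,8)=66 f(12,10)=12 f(12,12)=1
t=13: f(13,-5)=637 f(13,-3)=1274 f(13,-1)=1715 f(13,1)=1716 f(13,3)=1287 f(13,5)=715 f(13,7)=286 f(13,9)=78 f(13,11)=13 f(13,13)=1
t=14: f(14,-6)=637 f(14,-4)=1911 f(14,-2)=2989 f(14,0)=3431 f(14,2)=3003 f(14,4)=2002 f(14,6)=1001 f(14,8)=364 f(14,10)=91 f(14,12)=14 f(14,14)=1
t=15: f(15,-5)=2548 f(15,-3)=4900 f(15,-1)=6420 f(15,1)=6434 f(15,3)=5005 f(15,5)=3003 f(15,7)=1365 f(15,9)=455 f(15,11)=105 f(15,13)=15 f(15,15)=1
t=16: f(16,-6)=2548 f(16,-4)=7448 f(16,-2)=11320 f(16,0)=12854 f(16,2)=11439 f(16,4)=8008 f(16,6)=4368 f(16,8)=1820 f(16,10)=560 f(16,12)=120 f(16,14)=16 f(16,16)=1
t=17: f(17,-5)=9996 f(17,-3)=18768 f(17,-1)=24174 f(17,1)=24293 f(17,3)=19447 f(17,5)=12376 f(17,7)=6188 f(17,9)=2380 f(17,11)=680 f(17,13)=136 f(17,15)=17 f(17,17)=1
t=18: f(18,-6)=9996 f(18,-4)=28764 f(18,-2)=42942 f(18,0)=48467 f(18,2)=43740 f(18,4)=31823 f(18,6)=18564 f(18,8)=8568 f(18,10)=3060 f(18,12)=816 f(18,14)=153 f(18,16)=18 f(18,18)=1
t=19: f(19,-5)=38760 f(19,-3)=71706 f(19,-1)=91409 f(19,1)=92207 f(19,3)=75563 f(19,5)=50387 f(19,7)=27132 f(19,9)=11628 f(19,11)=3876 f(19,13)=969 f(19,15)=171 f(19,17)=19 f(19,19)=1
t=20: f(20,-6)=38760 f(20,-4)=110466 f(20,-2)=163115 f(20,0)=183616 f(20,2)=167770 f(20,4)=125950 f(20,6)=77519 f(20,8)=38760 f(20,10)=15504 f(20,12)=4845 f(20,14)=1140 f(20,16)=190 f(20,18)=20 f(20,20)=1
t=21: f(21,-5)=149226 f(21,-3)=273581 f(21,-1)=346731 f(21,1)=351386 f(21,3)=293720 f(21,5)=203469 f(21,7)=116279 f(21,9)=54264 f(21,11)=20349 f(21,13)=5985 f(21,15)=1330 f(21,17)=210 f(21,19)=21 f(21,21)=1
Σ_s f(21,s) = 1816552
P = 1816552/2097152 = 227069/262144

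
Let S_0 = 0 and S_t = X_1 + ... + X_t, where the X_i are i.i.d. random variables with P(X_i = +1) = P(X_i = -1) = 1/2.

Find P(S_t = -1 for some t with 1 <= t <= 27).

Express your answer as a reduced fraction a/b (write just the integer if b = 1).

Count via complement. Let g(t,s) = #length-t paths at position s with S_1..S_t all ≠ -1.
g(t,s) = g(t-1,s-1) + g(t-1,s+1) for s ≠ -1; g(t,-1) = 0.
t=0: g(0,0)=1
t=1: g(1,1)=1
t=2: g(2,0)=1 g(2,2)=1
t=3: g(3,1)=2 g(3,3)=1
t=4: g(4,0)=2 g(4,2)=3 g(4,4)=1
t=5: g(5,1)=5 g(5,3)=4 g(5,5)=1
t=6: g(6,0)=5 g(6,2)=9 g(6,4)=5 g(6,6)=1
t=7: g(7,1)=14 g(7,3)=14 g(7,5)=6 g(7,7)=1
t=8: g(8,0)=14 g(8,2)=28 g(8,4)=20 g(8,6)=7 g(8,8)=1
t=9: g(9,1)=42 g(9,3)=48 g(9,5)=27 g(9,7)=8 g(9,9)=1
t=10: g(10,0)=42 g(10,2)=90 g(10,4)=75 g(10,6)=35 g(10,8)=9 g(10,10)=1
t=11: g(11,1)=132 g(11,3)=165 g(11,5)=110 g(11,7)=44 g(11,9)=10 g(11,11)=1
t=12: g(12,0)=132 g(12,2)=297 g(12,4)=275 g(12,6)=154 g(12,8)=54 g(12,10)=11 g(12,12)=1
t=13: g(13,1)=429 g(13,3)=572 g(13,5)=429 g(13,7)=208 g(13,9)=65 g(13,11)=12 g(13,13)=1
t=14: g(14,0)=429 g(14,2)=1001 g(14,4)=1001 g(14,6)=637 g(14,8)=273 g(14,10)=77 g(14,12)=13 g(14,14)=1
t=15: g(15,1)=1430 g(15,3)=2002 g(15,5)=1638 g(15,7)=910 g(15,9)=350 g(15,11)=90 g(15,13)=14 g(15,15)=1
t=16: g(16,0)=1430 g(16,2)=3432 g(16,4)=3640 g(16,6)=2548 g(16,8)=1260 g(16,10)=440 g(16,12)=104 g(16,14)=15 g(16,16)=1
t=17: g(17,1)=4862 g(17,3)=7072 g(17,5)=6188 g(17,7)=3808 g(17,9)=1700 g(17,11)=544 g(17,13)=119 g(17,15)=16 g(17,17)=1
t=18: g(18,0)=4862 g(18,2)=11934 g(18,4)=13260 g(18,6)=9996 g(18,8)=5508 g(18,10)=2244 g(18,12)=663 g(18,14)=135 g(18,16)=17 g(18,18)=1
t=19: g(19,1)=16796 g(19,3)=25194 g(19,5)=23256 g(19,7)=15504 g(19,9)=7752 g(19,11)=2907 g(19,13)=798 g(19,15)=152 g(19,17)=18 g(19,19)=1
t=20: g(20,0)=16796 g(20,2)=41990 g(20,4)=48450 g(20,6)=38760 g(20,8)=23256 g(20,10)=10659 g(20,12)=3705 g(20,14)=950 g(20,16)=170 g(20,18)=19 g(20,20)=1
t=21: g(21,1)=58786 g(21,3)=90440 g(21,5)=87210 g(21,7)=62016 g(21,9)=33915 g(21,11)=14364 g(21,13)=4655 g(21,15)=1120 g(21,17)=189 g(21,19)=20 g(21,21)=1
t=22: g(22,0)=58786 g(22,2)=149226 g(22,4)=177650 g(22,6)=149226 g(22,8)=95931 g(22,10)=48279 g(22,12)=19019 g(22,14)=5775 g(22,16)=1309 g(22,18)=209 g(22,20)=21 g(22,22)=1
t=23: g(23,1)=208012 g(23,3)=326876 g(23,5)=326876 g(23,7)=245157 g(23,9)=144210 g(23,11)=67298 g(23,13)=24794 g(23,15)=7084 g(23,17)=1518 g(23,19)=230 g(23,21)=22 g(23,23)=1
t=24: g(24,0)=208012 g(24,2)=534888 g(24,4)=653752 g(24,6)=572033 g(24,8)=389367 g(24,10)=211508 g(24,12)=92092 g(24,14)=31878 g(24,16)=8602 g(24,18)=1748 g(24,20)=252 g(24,22)=23 g(24,24)=1
t=25: g(25,1)=742900 g(25,3)=1188640 g(25,5)=1225785 g(25,7)=961400 g(25,9)=600875 g(25,11)=303600 g(25,13)=123970 g(25,15)=40480 g(25,17)=10350 g(25,19)=2000 g(25,21)=275 g(25,23)=24 g(25,25)=1
t=26: g(26,0)=742900 g(26,2)=1931540 g(26,4)=2414425 g(26,6)=2187185 g(26,8)=1562275 g(26,10)=904475 g(26,12)=427570 g(26,14)=164450 g(26,16)=50830 g(26,18)=12350 g(26,20)=2275 g(26,22)=299 g(26,24)=25 g(26,26)=1
t=27: g(27,1)=2674440 g(27,3)=4345965 g(27,5)=4601610 g(27,7)=3749460 g(27,9)=2466750 g(27,11)=1332045 g(27,13)=592020 g(27,15)=215280 g(27,17)=63180 g(27,19)=14625 g(27,21)=2574 g(27,23)=324 g(27,25)=26 g(27,27)=1
Paths never hitting -1: Σ_s g(27,s) = 20058300
Paths hitting -1: 2^27 - 20058300 = 114159428
P = 114159428/134217728 = 28539857/33554432

Answer: 28539857/33554432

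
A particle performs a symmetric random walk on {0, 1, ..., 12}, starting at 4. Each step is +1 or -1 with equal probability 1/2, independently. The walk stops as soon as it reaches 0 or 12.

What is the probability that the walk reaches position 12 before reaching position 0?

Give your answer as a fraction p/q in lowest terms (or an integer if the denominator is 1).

Symmetric walk (p = 1/2): the harmonic-function argument gives P(hit 12 before 0 | start at 4) = a/N.
P = 4/12 = 1/3

Answer: 1/3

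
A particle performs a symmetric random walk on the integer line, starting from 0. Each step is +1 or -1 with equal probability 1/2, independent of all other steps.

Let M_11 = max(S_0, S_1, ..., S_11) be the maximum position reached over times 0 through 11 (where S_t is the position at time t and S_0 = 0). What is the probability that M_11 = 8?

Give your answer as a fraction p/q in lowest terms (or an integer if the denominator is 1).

Answer: 11/2048

Derivation:
Let M_11 = max(S_0,...,S_11). Use the reflection principle: for j ≥ 1, #{paths with M_11 ≥ j} = #{S_11 ≥ j} + #{S_11 ≥ j+1}.
By reflection, #{M_11 ≥ 8} = #{S_11 ≥ 8} + #{S_11 ≥ 9} = 12 + 12 = 24.
#{M_11 ≥ 9} = #{S_11 ≥ 9} + #{S_11 ≥ 10} = 12 + 1 = 13.
#{M_11 = 8} = 24 - 13 = 11.
P(M_11 = 8) = 11/2048 = 11/2048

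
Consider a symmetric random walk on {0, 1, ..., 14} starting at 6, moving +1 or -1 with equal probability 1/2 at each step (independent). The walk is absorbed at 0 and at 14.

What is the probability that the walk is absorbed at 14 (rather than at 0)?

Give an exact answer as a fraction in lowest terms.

Symmetric walk (p = 1/2): the harmonic-function argument gives P(hit 14 before 0 | start at 6) = a/N.
P = 6/14 = 3/7

Answer: 3/7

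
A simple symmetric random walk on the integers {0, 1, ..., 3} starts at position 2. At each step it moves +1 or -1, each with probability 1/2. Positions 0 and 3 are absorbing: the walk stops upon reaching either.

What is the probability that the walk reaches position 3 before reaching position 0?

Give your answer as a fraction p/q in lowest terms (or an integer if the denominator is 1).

Symmetric walk (p = 1/2): the harmonic-function argument gives P(hit 3 before 0 | start at 2) = a/N.
P = 2/3 = 2/3

Answer: 2/3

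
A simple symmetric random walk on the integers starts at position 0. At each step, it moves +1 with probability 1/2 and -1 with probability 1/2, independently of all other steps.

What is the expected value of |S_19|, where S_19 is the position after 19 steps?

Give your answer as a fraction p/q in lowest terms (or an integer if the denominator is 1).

S_19 takes values m ≡ 1 (mod 2) with |m| ≤ 19; P(S_19=m) = C(19,(19+m)/2)/2^19.
Total paths: 2^19 = 524288
Distribution: P(S=-19)=1/524288, P(S=-17)=19/524288, P(S=-15)=171/524288, P(S=-13)=969/524288, P(S=-11)=3876/524288, P(S=-9)=11628/524288, P(S=-7)=27132/524288, P(S=-5)=50388/524288, P(S=-3)=75582/524288, P(S=-1)=92378/524288, P(S=1)=92378/524288, P(S=3)=75582/524288, P(S=5)=50388/524288, P(S=7)=27132/524288, P(S=9)=11628/524288, P(S=11)=3876/524288, P(S=13)=969/524288, P(S=15)=171/524288, P(S=17)=19/524288, P(S=19)=1/524288
E[|S_19|] = Σ_m |m|·P(S_19=m) = 1847560/524288 = 230945/65536

Answer: 230945/65536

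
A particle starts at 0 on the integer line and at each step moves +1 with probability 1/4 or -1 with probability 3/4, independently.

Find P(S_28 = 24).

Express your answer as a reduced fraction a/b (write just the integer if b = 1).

To reach position 24 after 28 steps: need 26 steps of +1 and 2 steps of -1.
Number of such sequences: C(28,26) = 378
Each has probability (1/4)^26 · (3/4)^2 = 9/72057594037927936
P = 378 · 9/72057594037927936 = 1701/36028797018963968

Answer: 1701/36028797018963968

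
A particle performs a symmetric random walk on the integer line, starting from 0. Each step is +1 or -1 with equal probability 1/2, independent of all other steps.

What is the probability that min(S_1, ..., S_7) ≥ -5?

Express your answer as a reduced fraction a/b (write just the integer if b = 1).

Let f(t,s) = #length-t paths at position s with S_1..S_t all ≥ -5.
f(t,s) = f(t-1,s-1) + f(t-1,s+1) for s ≥ -5; f(t,s) = 0 for s < -5.
t=0: f(0,0)=1
t=1: f(1,-1)=1 f(1,1)=1
t=2: f(2,-2)=1 f(2,0)=2 f(2,2)=1
t=3: f(3,-3)=1 f(3,-1)=3 f(3,1)=3 f(3,3)=1
t=4: f(4,-4)=1 f(4,-2)=4 f(4,0)=6 f(4,2)=4 f(4,4)=1
t=5: f(5,-5)=1 f(5,-3)=5 f(5,-1)=10 f(5,1)=10 f(5,3)=5 f(5,5)=1
t=6: f(6,-4)=6 f(6,-2)=15 f(6,0)=20 f(6,2)=15 f(6,4)=6 f(6,6)=1
t=7: f(7,-5)=6 f(7,-3)=21 f(7,-1)=35 f(7,1)=35 f(7,3)=21 f(7,5)=7 f(7,7)=1
Σ_s f(7,s) = 126
P = 126/128 = 63/64

Answer: 63/64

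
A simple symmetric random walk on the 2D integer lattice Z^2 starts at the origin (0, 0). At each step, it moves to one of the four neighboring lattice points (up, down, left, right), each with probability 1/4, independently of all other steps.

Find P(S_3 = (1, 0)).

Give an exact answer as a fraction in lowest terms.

Let h be the number of horizontal steps (so 3-h are vertical). To end at (1,0) need (h+1)/2 right-steps and ((3-h)+0)/2 up-steps.
Sum over h with 1 ≤ h ≤ 3, h ≡ 1 (mod 2), 3-h ≡ 0 (mod 2):
h=1: C(3,1)·C(1,1)·C(2,1) = 3·1·2 = 6
h=3: C(3,3)·C(3,2)·C(0,0) = 1·3·1 = 3
Total favorable: 9
Total paths: 4^3 = 64
P = 9/64 = 9/64

Answer: 9/64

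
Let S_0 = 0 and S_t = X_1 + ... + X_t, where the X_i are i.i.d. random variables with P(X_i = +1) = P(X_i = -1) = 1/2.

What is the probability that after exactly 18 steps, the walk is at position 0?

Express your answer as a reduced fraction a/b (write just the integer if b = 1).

Answer: 12155/65536

Derivation:
To return to 0 after 18 steps: need exactly 9 steps of +1 and 9 of -1.
Favorable paths: C(18,9) = 48620
Total paths: 2^18 = 262144
P = 48620/262144 = 12155/65536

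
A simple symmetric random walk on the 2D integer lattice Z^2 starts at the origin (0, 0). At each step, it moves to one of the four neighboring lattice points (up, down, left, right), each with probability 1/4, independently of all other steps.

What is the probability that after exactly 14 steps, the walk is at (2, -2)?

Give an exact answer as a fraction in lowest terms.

Answer: 429429/16777216

Derivation:
Let h be the number of horizontal steps (so 14-h are vertical). To end at (2,-2) need (h+2)/2 right-steps and ((14-h)-2)/2 up-steps.
Sum over h with 2 ≤ h ≤ 12, h ≡ 0 (mod 2), 14-h ≡ 0 (mod 2):
h=2: C(14,2)·C(2,2)·C(12,5) = 91·1·792 = 72072
h=4: C(14,4)·C(4,3)·C(10,4) = 1001·4·210 = 840840
h=6: C(14,6)·C(6,4)·C(8,3) = 3003·15·56 = 2522520
h=8: C(14,8)·C(8,5)·C(6,2) = 3003·56·15 = 2522520
h=10: C(14,10)·C(10,6)·C(4,1) = 1001·210·4 = 840840
h=12: C(14,12)·C(12,7)·C(2,0) = 91·792·1 = 72072
Total favorable: 6870864
Total paths: 4^14 = 268435456
P = 6870864/268435456 = 429429/16777216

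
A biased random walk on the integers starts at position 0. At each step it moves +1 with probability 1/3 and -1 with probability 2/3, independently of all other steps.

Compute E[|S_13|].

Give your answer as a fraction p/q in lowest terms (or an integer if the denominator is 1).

Answer: 836459/177147

Derivation:
S_13 takes values m ≡ 1 (mod 2) with |m| ≤ 13; P(S_13=m) = C(13,(13+m)/2) · (1/3)^((13+m)/2) · (2/3)^((13-m)/2).
Distribution: P(S=-13)=8192/1594323, P(S=-11)=53248/1594323, P(S=-9)=53248/531441, P(S=-7)=292864/1594323, P(S=-5)=366080/1594323, P(S=-3)=36608/177147, P(S=-1)=73216/531441, P(S=1)=36608/531441, P(S=3)=4576/177147, P(S=5)=11440/1594323, P(S=7)=2288/1594323, P(S=9)=104/531441, P(S=11)=26/1594323, P(S=13)=1/1594323
E[|S_13|] = Σ_m |m|·P(S_13=m) = 836459/177147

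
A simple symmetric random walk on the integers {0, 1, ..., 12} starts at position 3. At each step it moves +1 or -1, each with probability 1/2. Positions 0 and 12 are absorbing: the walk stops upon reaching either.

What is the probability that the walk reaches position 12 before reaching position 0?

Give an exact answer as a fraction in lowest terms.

Answer: 1/4

Derivation:
Symmetric walk (p = 1/2): the harmonic-function argument gives P(hit 12 before 0 | start at 3) = a/N.
P = 3/12 = 1/4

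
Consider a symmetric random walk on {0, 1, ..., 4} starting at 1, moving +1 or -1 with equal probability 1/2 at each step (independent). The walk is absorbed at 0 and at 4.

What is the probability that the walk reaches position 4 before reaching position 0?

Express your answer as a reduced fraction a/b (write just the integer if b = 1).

Symmetric walk (p = 1/2): the harmonic-function argument gives P(hit 4 before 0 | start at 1) = a/N.
P = 1/4 = 1/4

Answer: 1/4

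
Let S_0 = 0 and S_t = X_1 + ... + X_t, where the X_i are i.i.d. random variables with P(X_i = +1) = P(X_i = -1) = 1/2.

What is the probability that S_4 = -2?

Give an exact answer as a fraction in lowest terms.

To reach position -2 after 4 steps: need 1 step of +1 and 3 of -1.
Favorable paths: C(4,1) = 4
Total paths: 2^4 = 16
P = 4/16 = 1/4

Answer: 1/4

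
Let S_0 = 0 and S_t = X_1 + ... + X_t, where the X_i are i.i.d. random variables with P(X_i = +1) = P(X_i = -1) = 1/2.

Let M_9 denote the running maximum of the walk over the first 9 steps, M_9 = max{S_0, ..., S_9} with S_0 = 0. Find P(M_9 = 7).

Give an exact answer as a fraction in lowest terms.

Answer: 9/512

Derivation:
Let M_9 = max(S_0,...,S_9). Use the reflection principle: for j ≥ 1, #{paths with M_9 ≥ j} = #{S_9 ≥ j} + #{S_9 ≥ j+1}.
By reflection, #{M_9 ≥ 7} = #{S_9 ≥ 7} + #{S_9 ≥ 8} = 10 + 1 = 11.
#{M_9 ≥ 8} = #{S_9 ≥ 8} + #{S_9 ≥ 9} = 1 + 1 = 2.
#{M_9 = 7} = 11 - 2 = 9.
P(M_9 = 7) = 9/512 = 9/512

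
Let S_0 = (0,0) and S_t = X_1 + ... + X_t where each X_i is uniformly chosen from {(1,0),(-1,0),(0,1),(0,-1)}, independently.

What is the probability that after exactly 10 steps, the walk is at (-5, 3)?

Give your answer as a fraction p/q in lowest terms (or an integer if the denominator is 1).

Answer: 525/262144

Derivation:
Let h be the number of horizontal steps (so 10-h are vertical). To end at (-5,3) need (h-5)/2 right-steps and ((10-h)+3)/2 up-steps.
Sum over h with 5 ≤ h ≤ 7, h ≡ 1 (mod 2), 10-h ≡ 1 (mod 2):
h=5: C(10,5)·C(5,0)·C(5,4) = 252·1·5 = 1260
h=7: C(10,7)·C(7,1)·C(3,3) = 120·7·1 = 840
Total favorable: 2100
Total paths: 4^10 = 1048576
P = 2100/1048576 = 525/262144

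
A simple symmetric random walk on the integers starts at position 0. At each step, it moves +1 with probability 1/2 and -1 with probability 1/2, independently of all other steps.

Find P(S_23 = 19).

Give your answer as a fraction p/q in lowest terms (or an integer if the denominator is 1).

To reach position 19 after 23 steps: need 21 steps of +1 and 2 of -1.
Favorable paths: C(23,21) = 253
Total paths: 2^23 = 8388608
P = 253/8388608 = 253/8388608

Answer: 253/8388608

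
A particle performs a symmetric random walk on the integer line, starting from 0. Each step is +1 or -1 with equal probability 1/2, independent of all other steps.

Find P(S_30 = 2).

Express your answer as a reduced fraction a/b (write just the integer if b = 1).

Answer: 145422675/1073741824

Derivation:
To reach position 2 after 30 steps: need 16 steps of +1 and 14 of -1.
Favorable paths: C(30,16) = 145422675
Total paths: 2^30 = 1073741824
P = 145422675/1073741824 = 145422675/1073741824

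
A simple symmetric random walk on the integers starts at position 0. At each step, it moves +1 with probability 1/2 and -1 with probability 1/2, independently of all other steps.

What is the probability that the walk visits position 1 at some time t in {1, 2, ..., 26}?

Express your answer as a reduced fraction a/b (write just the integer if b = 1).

Answer: 7088533/8388608

Derivation:
Count via complement. Let g(t,s) = #length-t paths at position s with S_1..S_t all ≠ 1.
g(t,s) = g(t-1,s-1) + g(t-1,s+1) for s ≠ 1; g(t,1) = 0.
t=0: g(0,0)=1
t=1: g(1,-1)=1
t=2: g(2,-2)=1 g(2,0)=1
t=3: g(3,-3)=1 g(3,-1)=2
t=4: g(4,-4)=1 g(4,-2)=3 g(4,0)=2
t=5: g(5,-5)=1 g(5,-3)=4 g(5,-1)=5
t=6: g(6,-6)=1 g(6,-4)=5 g(6,-2)=9 g(6,0)=5
t=7: g(7,-7)=1 g(7,-5)=6 g(7,-3)=14 g(7,-1)=14
t=8: g(8,-8)=1 g(8,-6)=7 g(8,-4)=20 g(8,-2)=28 g(8,0)=14
t=9: g(9,-9)=1 g(9,-7)=8 g(9,-5)=27 g(9,-3)=48 g(9,-1)=42
t=10: g(10,-10)=1 g(10,-8)=9 g(10,-6)=35 g(10,-4)=75 g(10,-2)=90 g(10,0)=42
t=11: g(11,-11)=1 g(11,-9)=10 g(11,-7)=44 g(11,-5)=110 g(11,-3)=165 g(11,-1)=132
t=12: g(12,-12)=1 g(12,-10)=11 g(12,-8)=54 g(12,-6)=154 g(12,-4)=275 g(12,-2)=297 g(12,0)=132
t=13: g(13,-13)=1 g(13,-11)=12 g(13,-9)=65 g(13,-7)=208 g(13,-5)=429 g(13,-3)=572 g(13,-1)=429
t=14: g(14,-14)=1 g(14,-12)=13 g(14,-10)=77 g(14,-8)=273 g(14,-6)=637 g(14,-4)=1001 g(14,-2)=1001 g(14,0)=429
t=15: g(15,-15)=1 g(15,-13)=14 g(15,-11)=90 g(15,-9)=350 g(15,-7)=910 g(15,-5)=1638 g(15,-3)=2002 g(15,-1)=1430
t=16: g(16,-16)=1 g(16,-14)=15 g(16,-12)=104 g(16,-10)=440 g(16,-8)=1260 g(16,-6)=2548 g(16,-4)=3640 g(16,-2)=3432 g(16,0)=1430
t=17: g(17,-17)=1 g(17,-15)=16 g(17,-13)=119 g(17,-11)=544 g(17,-9)=1700 g(17,-7)=3808 g(17,-5)=6188 g(17,-3)=7072 g(17,-1)=4862
t=18: g(18,-18)=1 g(18,-16)=17 g(18,-14)=135 g(18,-12)=663 g(18,-10)=2244 g(18,-8)=5508 g(18,-6)=9996 g(18,-4)=13260 g(18,-2)=11934 g(18,0)=4862
t=19: g(19,-19)=1 g(19,-17)=18 g(19,-15)=152 g(19,-13)=798 g(19,-11)=2907 g(19,-9)=7752 g(19,-7)=15504 g(19,-5)=23256 g(19,-3)=25194 g(19,-1)=16796
t=20: g(20,-20)=1 g(20,-18)=19 g(20,-16)=170 g(20,-14)=950 g(20,-12)=3705 g(20,-10)=10659 g(20,-8)=23256 g(20,-6)=38760 g(20,-4)=48450 g(20,-2)=41990 g(20,0)=16796
t=21: g(21,-21)=1 g(21,-19)=20 g(21,-17)=189 g(21,-15)=1120 g(21,-13)=4655 g(21,-11)=14364 g(21,-9)=33915 g(21,-7)=62016 g(21,-5)=87210 g(21,-3)=90440 g(21,-1)=58786
t=22: g(22,-22)=1 g(22,-20)=21 g(22,-18)=209 g(22,-16)=1309 g(22,-14)=5775 g(22,-12)=19019 g(22,-10)=48279 g(22,-8)=95931 g(22,-6)=149226 g(22,-4)=177650 g(22,-2)=149226 g(22,0)=58786
t=23: g(23,-23)=1 g(23,-21)=22 g(23,-19)=230 g(23,-17)=1518 g(23,-15)=7084 g(23,-13)=24794 g(23,-11)=67298 g(23,-9)=144210 g(23,-7)=245157 g(23,-5)=326876 g(23,-3)=326876 g(23,-1)=208012
t=24: g(24,-24)=1 g(24,-22)=23 g(24,-20)=252 g(24,-18)=1748 g(24,-16)=8602 g(24,-14)=31878 g(24,-12)=92092 g(24,-10)=211508 g(24,-8)=389367 g(24,-6)=572033 g(24,-4)=653752 g(24,-2)=534888 g(24,0)=208012
t=25: g(25,-25)=1 g(25,-23)=24 g(25,-21)=275 g(25,-19)=2000 g(25,-17)=10350 g(25,-15)=40480 g(25,-13)=123970 g(25,-11)=303600 g(25,-9)=600875 g(25,-7)=961400 g(25,-5)=1225785 g(25,-3)=1188640 g(25,-1)=742900
t=26: g(26,-26)=1 g(26,-24)=25 g(26,-22)=299 g(26,-20)=2275 g(26,-18)=12350 g(26,-16)=50830 g(26,-14)=164450 g(26,-12)=427570 g(26,-10)=904475 g(26,-8)=1562275 g(26,-6)=2187185 g(26,-4)=2414425 g(26,-2)=1931540 g(26,0)=742900
Paths never hitting 1: Σ_s g(26,s) = 10400600
Paths hitting 1: 2^26 - 10400600 = 56708264
P = 56708264/67108864 = 7088533/8388608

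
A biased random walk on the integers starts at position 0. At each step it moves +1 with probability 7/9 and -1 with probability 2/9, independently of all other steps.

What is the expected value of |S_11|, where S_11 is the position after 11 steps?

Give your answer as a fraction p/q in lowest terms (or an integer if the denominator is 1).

S_11 takes values m ≡ 1 (mod 2) with |m| ≤ 11; P(S_11=m) = C(11,(11+m)/2) · (7/9)^((11+m)/2) · (2/9)^((11-m)/2).
Distribution: P(S=-11)=2048/31381059609, P(S=-9)=78848/31381059609, P(S=-7)=1379840/31381059609, P(S=-5)=4829440/10460353203, P(S=-3)=33806080/10460353203, P(S=-1)=165649792/10460353203, P(S=1)=579774272/10460353203, P(S=3)=1449435680/10460353203, P(S=5)=2536512440/10460353203, P(S=7)=8877793540/31381059609, P(S=9)=6214455478/31381059609, P(S=11)=1977326743/31381059609
E[|S_11|] = Σ_m |m|·P(S_11=m) = 21504579503/3486784401

Answer: 21504579503/3486784401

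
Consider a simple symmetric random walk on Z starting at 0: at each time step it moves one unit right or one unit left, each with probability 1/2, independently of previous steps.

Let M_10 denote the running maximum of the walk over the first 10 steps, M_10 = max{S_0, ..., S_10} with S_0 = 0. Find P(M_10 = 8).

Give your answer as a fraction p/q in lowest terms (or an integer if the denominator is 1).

Answer: 5/512

Derivation:
Let M_10 = max(S_0,...,S_10). Use the reflection principle: for j ≥ 1, #{paths with M_10 ≥ j} = #{S_10 ≥ j} + #{S_10 ≥ j+1}.
By reflection, #{M_10 ≥ 8} = #{S_10 ≥ 8} + #{S_10 ≥ 9} = 11 + 1 = 12.
#{M_10 ≥ 9} = #{S_10 ≥ 9} + #{S_10 ≥ 10} = 1 + 1 = 2.
#{M_10 = 8} = 12 - 2 = 10.
P(M_10 = 8) = 10/1024 = 5/512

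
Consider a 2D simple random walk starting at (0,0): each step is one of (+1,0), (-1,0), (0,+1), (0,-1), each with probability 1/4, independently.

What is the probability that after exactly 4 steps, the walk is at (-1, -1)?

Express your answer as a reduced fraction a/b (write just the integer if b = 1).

Answer: 3/32

Derivation:
Let h be the number of horizontal steps (so 4-h are vertical). To end at (-1,-1) need (h-1)/2 right-steps and ((4-h)-1)/2 up-steps.
Sum over h with 1 ≤ h ≤ 3, h ≡ 1 (mod 2), 4-h ≡ 1 (mod 2):
h=1: C(4,1)·C(1,0)·C(3,1) = 4·1·3 = 12
h=3: C(4,3)·C(3,1)·C(1,0) = 4·3·1 = 12
Total favorable: 24
Total paths: 4^4 = 256
P = 24/256 = 3/32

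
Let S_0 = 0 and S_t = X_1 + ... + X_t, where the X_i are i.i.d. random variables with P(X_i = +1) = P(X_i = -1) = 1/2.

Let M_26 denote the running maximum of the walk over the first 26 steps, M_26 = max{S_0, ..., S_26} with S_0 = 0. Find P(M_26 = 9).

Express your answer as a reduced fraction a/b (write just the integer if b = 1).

Answer: 1562275/67108864

Derivation:
Let M_26 = max(S_0,...,S_26). Use the reflection principle: for j ≥ 1, #{paths with M_26 ≥ j} = #{S_26 ≥ j} + #{S_26 ≥ j+1}.
By reflection, #{M_26 ≥ 9} = #{S_26 ≥ 9} + #{S_26 ≥ 10} = 2533987 + 2533987 = 5067974.
#{M_26 ≥ 10} = #{S_26 ≥ 10} + #{S_26 ≥ 11} = 2533987 + 971712 = 3505699.
#{M_26 = 9} = 5067974 - 3505699 = 1562275.
P(M_26 = 9) = 1562275/67108864 = 1562275/67108864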